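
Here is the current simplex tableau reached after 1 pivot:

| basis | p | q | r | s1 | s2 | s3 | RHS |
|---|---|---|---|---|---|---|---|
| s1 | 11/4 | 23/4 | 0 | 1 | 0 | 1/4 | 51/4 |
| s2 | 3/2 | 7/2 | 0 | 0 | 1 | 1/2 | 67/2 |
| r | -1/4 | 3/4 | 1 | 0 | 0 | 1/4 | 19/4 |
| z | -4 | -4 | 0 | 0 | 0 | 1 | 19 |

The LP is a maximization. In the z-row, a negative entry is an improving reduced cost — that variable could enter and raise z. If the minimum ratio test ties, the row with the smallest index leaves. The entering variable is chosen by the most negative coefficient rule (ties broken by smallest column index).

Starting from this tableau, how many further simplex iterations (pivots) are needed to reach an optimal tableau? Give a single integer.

1

pivot: p in, s1 out → z = 413/11
No improving column remains; optimal.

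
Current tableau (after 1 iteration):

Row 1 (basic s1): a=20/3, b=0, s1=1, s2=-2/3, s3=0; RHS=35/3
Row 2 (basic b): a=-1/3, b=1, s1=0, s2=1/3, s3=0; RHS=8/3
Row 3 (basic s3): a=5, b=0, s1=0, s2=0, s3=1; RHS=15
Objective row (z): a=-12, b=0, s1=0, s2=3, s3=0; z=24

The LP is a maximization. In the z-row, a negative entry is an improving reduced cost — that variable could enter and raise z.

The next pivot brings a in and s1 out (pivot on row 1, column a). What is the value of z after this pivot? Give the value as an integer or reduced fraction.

Minimum ratio for a: (35/3)/(20/3) = 7/4.
z changes by −(z-row coeff of a)·ratio = −(-12)·(7/4) = 21.
New z = 24 + 21 = 45.

45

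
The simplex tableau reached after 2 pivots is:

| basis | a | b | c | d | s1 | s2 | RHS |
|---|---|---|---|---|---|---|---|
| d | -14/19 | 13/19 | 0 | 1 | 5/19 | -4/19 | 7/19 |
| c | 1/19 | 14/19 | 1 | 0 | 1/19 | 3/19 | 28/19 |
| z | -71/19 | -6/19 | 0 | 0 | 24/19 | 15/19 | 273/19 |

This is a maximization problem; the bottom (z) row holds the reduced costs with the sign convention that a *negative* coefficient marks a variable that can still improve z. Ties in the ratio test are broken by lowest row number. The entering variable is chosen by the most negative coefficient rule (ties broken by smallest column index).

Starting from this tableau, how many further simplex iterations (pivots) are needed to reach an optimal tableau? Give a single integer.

pivot: a in, c out → z = 119
No improving column remains; optimal.

1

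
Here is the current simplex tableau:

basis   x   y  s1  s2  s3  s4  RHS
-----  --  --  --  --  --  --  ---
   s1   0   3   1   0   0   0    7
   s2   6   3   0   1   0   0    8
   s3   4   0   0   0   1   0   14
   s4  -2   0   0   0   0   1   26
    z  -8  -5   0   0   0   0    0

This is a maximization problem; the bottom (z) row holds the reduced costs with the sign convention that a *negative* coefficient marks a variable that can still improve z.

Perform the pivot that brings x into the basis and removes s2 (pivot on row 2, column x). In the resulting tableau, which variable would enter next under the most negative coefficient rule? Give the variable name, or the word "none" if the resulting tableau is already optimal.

y

Pivot element 6. New z-row = old z-row − (-8)·(row 2/6).
Updated z-row coefficients: x: 0, y: -1, s1: 0, s2: 4/3, s3: 0, s4: 0.
The most negative is -1 in column y, so y would enter next.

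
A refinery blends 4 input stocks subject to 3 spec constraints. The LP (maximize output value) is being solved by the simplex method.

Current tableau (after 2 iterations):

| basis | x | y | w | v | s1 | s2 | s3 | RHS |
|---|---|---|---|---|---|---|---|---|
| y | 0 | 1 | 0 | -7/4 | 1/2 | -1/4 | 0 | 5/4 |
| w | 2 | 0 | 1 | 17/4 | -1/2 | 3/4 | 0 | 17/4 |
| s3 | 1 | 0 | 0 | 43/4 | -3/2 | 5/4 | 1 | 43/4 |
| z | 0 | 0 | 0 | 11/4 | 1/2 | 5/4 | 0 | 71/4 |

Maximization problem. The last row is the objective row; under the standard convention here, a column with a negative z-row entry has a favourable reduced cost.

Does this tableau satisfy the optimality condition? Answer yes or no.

yes

No objective-row coefficient is strictly negative, so no entering variable exists; the tableau is optimal.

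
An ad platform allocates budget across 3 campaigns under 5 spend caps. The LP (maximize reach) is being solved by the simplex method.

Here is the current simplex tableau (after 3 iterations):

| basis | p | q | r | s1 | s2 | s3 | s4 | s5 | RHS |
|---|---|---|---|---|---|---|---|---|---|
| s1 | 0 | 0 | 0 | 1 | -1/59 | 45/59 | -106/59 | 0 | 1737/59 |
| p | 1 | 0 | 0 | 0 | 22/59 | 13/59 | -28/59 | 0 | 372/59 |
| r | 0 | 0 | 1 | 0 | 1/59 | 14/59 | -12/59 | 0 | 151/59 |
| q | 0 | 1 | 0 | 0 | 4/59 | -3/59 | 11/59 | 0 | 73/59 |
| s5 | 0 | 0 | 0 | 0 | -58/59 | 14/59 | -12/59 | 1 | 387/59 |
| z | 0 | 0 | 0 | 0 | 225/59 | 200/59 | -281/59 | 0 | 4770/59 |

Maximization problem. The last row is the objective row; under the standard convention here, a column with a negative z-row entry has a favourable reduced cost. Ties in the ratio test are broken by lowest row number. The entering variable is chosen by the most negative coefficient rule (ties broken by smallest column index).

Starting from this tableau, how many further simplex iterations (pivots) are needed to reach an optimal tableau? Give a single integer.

pivot: s4 in, q out → z = 1237/11
No improving column remains; optimal.

1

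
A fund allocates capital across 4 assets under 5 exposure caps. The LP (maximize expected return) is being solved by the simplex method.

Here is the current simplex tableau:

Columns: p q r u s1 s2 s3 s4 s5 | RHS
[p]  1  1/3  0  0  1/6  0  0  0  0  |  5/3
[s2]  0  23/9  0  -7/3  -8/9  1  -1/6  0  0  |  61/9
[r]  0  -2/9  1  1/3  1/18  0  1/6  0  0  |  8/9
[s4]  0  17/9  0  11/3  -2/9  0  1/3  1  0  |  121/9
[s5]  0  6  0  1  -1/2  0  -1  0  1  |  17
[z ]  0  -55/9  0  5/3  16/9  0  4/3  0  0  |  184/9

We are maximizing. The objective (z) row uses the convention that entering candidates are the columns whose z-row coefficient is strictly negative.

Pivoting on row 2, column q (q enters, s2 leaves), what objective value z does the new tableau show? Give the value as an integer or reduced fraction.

Minimum ratio for q: (61/9)/(23/9) = 61/23.
z changes by −(z-row coeff of q)·ratio = −(-55/9)·(61/23) = 3355/207.
New z = 184/9 + (3355/207) = 843/23.

843/23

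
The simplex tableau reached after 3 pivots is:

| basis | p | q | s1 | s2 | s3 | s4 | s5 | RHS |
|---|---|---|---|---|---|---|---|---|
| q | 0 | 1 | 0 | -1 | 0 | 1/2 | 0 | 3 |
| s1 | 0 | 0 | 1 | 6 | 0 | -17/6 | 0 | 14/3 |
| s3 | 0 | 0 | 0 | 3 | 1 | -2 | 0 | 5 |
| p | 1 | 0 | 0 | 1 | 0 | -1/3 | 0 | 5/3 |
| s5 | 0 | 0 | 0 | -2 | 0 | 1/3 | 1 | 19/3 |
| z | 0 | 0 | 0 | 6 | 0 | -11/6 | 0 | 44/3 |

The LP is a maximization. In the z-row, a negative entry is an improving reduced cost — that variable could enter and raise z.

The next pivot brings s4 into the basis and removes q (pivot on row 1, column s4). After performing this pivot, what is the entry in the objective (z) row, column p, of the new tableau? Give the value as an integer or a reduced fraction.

Pivot element is row 1, column s4: 1/2.
Normalize row 1: new (row 1, p) = 0/(1/2) = 0.
z-row ← z-row − (-11/6)·(new row 1): 0 − (-11/6)·0 = 0.

0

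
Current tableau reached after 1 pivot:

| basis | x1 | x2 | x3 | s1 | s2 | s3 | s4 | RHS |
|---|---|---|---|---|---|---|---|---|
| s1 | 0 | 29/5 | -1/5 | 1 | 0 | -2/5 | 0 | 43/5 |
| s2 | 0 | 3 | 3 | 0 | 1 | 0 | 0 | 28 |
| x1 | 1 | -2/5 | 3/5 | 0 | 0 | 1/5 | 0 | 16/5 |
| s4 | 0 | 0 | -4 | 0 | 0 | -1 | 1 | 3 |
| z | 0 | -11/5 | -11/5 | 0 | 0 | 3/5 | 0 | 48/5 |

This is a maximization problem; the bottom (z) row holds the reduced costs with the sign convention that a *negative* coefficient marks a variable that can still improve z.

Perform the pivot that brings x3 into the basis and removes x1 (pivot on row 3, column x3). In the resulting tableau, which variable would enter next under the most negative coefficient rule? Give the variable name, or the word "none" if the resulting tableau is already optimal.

Pivot element 3/5. New z-row = old z-row − (-11/5)·(row 3/(3/5)).
Updated z-row coefficients: x1: 11/3, x2: -11/3, x3: 0, s1: 0, s2: 0, s3: 4/3, s4: 0.
The most negative is -11/3 in column x2, so x2 would enter next.

x2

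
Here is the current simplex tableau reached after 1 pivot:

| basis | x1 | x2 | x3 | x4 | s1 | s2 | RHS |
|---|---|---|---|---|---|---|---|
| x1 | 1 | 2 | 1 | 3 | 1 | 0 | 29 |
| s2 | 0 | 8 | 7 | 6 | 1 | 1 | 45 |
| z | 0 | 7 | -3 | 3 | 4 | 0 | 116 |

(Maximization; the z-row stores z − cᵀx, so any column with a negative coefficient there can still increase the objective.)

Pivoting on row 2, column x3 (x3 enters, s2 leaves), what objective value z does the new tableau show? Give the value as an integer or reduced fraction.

Minimum ratio for x3: 45/7 = 45/7.
z changes by −(z-row coeff of x3)·ratio = −(-3)·(45/7) = 135/7.
New z = 116 + (135/7) = 947/7.

947/7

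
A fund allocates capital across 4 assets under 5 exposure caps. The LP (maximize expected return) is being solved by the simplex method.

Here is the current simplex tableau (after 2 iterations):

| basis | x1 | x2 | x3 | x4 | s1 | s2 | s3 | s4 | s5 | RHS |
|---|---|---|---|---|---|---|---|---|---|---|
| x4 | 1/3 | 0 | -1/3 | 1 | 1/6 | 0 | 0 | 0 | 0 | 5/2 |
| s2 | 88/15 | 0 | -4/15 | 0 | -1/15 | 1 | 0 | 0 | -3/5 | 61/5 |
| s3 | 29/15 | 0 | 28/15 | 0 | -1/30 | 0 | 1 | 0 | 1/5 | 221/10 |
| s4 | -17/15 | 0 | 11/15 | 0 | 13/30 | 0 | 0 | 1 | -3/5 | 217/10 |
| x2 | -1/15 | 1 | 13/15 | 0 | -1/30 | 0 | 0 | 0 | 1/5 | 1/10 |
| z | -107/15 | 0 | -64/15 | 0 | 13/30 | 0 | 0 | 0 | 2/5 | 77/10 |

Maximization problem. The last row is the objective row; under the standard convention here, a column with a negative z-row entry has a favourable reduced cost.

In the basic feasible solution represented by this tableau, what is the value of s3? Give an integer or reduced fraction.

s3 is basic (row 3); its value is the RHS of that row: 221/10.

221/10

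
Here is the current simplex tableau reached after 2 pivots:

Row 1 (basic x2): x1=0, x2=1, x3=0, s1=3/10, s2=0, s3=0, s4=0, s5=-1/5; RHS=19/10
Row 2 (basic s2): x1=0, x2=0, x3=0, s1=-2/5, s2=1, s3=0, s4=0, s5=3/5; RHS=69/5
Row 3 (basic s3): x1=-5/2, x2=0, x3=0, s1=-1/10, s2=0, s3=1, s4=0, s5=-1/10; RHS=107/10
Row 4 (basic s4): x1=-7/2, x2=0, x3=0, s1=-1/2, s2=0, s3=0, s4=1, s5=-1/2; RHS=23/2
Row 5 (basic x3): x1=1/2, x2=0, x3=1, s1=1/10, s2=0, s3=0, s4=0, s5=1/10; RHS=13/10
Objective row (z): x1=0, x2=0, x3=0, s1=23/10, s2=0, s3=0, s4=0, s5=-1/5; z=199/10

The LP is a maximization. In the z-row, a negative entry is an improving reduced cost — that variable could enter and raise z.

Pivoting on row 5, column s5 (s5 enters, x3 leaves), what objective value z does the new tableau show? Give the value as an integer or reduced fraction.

Minimum ratio for s5: (13/10)/(1/10) = 13.
z changes by −(z-row coeff of s5)·ratio = −(-1/5)·13 = 13/5.
New z = 199/10 + (13/5) = 45/2.

45/2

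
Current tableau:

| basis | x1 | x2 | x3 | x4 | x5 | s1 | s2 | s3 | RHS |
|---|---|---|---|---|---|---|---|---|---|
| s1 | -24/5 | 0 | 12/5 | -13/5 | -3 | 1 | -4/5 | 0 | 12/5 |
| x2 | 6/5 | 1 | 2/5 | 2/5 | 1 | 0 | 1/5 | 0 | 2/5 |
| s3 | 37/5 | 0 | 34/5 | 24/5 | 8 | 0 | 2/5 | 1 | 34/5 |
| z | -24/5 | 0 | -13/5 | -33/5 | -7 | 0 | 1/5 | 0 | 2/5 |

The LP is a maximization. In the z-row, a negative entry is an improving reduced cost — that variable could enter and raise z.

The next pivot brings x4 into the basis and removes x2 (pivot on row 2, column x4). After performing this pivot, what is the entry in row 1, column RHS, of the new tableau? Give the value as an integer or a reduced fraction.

5

Pivot element is row 2, column x4: 2/5.
Normalize row 2: new (row 2, RHS) = (2/5)/(2/5) = 1.
row 1 ← row 1 − (-13/5)·(new row 2): 12/5 − (-13/5)·1 = 5.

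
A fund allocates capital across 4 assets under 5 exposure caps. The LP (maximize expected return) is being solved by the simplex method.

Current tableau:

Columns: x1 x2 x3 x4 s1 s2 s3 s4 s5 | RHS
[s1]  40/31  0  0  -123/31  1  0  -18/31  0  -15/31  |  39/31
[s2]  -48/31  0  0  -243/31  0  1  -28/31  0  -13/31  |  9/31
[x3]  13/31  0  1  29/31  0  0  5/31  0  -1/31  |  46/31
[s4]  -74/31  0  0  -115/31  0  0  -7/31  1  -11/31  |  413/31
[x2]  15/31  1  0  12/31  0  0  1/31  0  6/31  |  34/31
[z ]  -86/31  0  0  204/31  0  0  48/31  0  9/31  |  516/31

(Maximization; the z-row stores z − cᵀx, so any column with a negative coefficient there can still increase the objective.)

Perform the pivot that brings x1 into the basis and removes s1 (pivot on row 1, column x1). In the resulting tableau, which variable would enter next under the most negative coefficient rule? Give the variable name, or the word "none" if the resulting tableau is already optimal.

x4

Pivot element 40/31. New z-row = old z-row − (-86/31)·(row 1/(40/31)).
Updated z-row coefficients: x1: 0, x2: 0, x3: 0, x4: -39/20, s1: 43/20, s2: 0, s3: 3/10, s4: 0, s5: -3/4.
The most negative is -39/20 in column x4, so x4 would enter next.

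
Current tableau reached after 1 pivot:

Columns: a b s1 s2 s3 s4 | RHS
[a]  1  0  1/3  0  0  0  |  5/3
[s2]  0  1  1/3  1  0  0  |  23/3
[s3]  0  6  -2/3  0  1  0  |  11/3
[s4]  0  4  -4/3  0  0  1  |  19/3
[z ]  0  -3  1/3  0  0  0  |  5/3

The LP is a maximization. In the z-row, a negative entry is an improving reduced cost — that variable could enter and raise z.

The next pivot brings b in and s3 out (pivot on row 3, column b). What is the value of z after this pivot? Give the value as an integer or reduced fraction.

Minimum ratio for b: (11/3)/6 = 11/18.
z changes by −(z-row coeff of b)·ratio = −(-3)·(11/18) = 11/6.
New z = 5/3 + (11/6) = 7/2.

7/2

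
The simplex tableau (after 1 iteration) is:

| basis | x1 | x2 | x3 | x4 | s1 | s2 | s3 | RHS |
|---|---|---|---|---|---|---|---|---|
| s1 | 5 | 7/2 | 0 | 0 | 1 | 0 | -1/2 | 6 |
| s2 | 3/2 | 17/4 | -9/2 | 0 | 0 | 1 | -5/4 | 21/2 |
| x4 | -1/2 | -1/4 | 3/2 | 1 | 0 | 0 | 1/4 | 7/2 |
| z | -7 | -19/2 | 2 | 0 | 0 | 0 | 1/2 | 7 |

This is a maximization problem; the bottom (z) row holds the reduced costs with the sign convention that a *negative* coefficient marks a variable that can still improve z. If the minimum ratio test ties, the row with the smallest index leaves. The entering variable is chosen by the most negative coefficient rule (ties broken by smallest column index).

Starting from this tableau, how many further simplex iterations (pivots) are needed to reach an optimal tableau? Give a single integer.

pivot: x2 in, s1 out → z = 163/7
pivot: s3 in, x4 out → z = 39
No improving column remains; optimal.

2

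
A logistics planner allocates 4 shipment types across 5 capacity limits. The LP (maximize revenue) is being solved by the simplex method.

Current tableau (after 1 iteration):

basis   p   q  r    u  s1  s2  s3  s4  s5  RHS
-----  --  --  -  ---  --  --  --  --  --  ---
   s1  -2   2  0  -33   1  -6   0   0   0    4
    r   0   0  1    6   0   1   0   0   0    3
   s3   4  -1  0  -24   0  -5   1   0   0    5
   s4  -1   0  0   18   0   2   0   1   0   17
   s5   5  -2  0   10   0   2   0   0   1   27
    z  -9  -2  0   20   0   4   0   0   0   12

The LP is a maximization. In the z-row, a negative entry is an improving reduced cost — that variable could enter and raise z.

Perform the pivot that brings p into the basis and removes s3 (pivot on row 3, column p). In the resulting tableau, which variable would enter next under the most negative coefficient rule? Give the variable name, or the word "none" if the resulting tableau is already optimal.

u

Pivot element 4. New z-row = old z-row − (-9)·(row 3/4).
Updated z-row coefficients: p: 0, q: -17/4, r: 0, u: -34, s1: 0, s2: -29/4, s3: 9/4, s4: 0, s5: 0.
The most negative is -34 in column u, so u would enter next.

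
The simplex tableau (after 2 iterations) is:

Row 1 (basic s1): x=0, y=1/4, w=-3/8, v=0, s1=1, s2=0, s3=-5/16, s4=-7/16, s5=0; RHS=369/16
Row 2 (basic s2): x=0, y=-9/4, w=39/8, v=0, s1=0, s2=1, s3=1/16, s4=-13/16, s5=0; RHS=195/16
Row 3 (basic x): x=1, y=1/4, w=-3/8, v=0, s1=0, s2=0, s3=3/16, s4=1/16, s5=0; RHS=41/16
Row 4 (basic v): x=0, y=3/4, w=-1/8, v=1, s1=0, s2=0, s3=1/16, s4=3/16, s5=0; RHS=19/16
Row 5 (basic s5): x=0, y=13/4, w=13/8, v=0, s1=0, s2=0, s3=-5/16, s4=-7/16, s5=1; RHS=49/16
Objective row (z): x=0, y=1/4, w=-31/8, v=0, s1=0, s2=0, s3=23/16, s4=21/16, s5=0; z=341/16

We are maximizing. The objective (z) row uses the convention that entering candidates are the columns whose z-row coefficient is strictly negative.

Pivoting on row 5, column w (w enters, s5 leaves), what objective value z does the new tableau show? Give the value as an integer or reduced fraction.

372/13

Minimum ratio for w: (49/16)/(13/8) = 49/26.
z changes by −(z-row coeff of w)·ratio = −(-31/8)·(49/26) = 1519/208.
New z = 341/16 + (1519/208) = 372/13.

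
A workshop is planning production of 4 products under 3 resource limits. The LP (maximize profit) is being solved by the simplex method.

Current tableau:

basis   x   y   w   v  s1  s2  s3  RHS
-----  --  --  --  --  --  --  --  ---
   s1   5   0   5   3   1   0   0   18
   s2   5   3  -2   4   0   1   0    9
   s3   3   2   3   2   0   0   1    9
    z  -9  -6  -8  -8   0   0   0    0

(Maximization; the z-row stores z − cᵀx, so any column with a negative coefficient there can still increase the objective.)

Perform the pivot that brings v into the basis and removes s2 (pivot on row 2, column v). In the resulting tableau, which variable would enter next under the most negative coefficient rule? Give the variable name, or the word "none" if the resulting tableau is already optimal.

Pivot element 4. New z-row = old z-row − (-8)·(row 2/4).
Updated z-row coefficients: x: 1, y: 0, w: -12, v: 0, s1: 0, s2: 2, s3: 0.
The most negative is -12 in column w, so w would enter next.

w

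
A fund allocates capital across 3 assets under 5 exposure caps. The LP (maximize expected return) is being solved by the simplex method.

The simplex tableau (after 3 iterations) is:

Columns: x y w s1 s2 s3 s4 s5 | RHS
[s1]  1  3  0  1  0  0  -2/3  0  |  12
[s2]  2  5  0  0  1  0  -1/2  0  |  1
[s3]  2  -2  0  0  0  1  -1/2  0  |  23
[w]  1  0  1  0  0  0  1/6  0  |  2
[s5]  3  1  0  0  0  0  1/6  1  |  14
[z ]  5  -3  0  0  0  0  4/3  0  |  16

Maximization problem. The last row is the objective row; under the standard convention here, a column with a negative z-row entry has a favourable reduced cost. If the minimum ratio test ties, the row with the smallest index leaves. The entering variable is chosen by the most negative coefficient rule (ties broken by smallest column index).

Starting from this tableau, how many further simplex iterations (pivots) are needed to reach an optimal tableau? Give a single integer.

1

pivot: y in, s2 out → z = 83/5
No improving column remains; optimal.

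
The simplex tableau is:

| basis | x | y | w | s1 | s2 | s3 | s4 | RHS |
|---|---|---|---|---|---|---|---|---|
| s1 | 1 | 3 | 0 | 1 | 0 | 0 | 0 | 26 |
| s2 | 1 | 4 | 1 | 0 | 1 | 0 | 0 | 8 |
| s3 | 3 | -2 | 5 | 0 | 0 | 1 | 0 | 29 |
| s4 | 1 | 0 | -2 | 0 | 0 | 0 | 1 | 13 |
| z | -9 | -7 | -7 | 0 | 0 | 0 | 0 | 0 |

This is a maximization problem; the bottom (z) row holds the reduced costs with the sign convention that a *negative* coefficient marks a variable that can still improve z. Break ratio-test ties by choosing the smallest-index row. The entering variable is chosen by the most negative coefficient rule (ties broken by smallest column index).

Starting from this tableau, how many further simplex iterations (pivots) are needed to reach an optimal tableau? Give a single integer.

1

pivot: x in, s2 out → z = 72
No improving column remains; optimal.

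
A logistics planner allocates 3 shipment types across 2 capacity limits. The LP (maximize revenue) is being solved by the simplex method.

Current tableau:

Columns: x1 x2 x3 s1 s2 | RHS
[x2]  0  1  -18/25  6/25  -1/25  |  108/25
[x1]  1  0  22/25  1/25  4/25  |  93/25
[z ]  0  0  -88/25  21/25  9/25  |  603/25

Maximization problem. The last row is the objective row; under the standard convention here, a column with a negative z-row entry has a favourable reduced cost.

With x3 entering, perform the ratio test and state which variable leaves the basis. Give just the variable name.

Ratios: row 1 (x2): entry -18/25 ≤ 0, skip; row 2 (x1): (93/25)/(22/25) = 93/22.
Minimum ratio 93/22 is in the x1 row, so x1 leaves.

x1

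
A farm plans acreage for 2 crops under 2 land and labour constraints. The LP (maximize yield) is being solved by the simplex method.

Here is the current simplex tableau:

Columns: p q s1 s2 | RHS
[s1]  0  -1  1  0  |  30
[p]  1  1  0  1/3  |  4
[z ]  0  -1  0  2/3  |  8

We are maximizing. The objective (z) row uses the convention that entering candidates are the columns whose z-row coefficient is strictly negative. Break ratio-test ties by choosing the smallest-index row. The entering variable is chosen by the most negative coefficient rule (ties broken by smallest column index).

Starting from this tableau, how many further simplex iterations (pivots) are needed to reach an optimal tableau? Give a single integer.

1

pivot: q in, p out → z = 12
No improving column remains; optimal.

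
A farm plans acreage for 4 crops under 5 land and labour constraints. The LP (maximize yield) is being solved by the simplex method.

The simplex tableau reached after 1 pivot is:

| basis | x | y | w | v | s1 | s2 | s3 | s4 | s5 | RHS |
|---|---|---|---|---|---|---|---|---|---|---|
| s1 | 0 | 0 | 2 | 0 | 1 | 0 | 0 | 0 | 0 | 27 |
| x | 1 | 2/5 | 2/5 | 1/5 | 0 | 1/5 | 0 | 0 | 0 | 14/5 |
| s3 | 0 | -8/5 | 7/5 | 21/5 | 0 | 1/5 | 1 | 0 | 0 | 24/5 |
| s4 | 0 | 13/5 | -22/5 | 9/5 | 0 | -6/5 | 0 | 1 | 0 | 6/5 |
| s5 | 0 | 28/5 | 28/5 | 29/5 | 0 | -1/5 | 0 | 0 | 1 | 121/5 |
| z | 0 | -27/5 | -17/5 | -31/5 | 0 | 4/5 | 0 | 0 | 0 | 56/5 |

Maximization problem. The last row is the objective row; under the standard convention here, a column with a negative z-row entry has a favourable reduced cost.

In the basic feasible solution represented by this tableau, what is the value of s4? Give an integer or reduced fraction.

s4 is basic (row 4); its value is the RHS of that row: 6/5.

6/5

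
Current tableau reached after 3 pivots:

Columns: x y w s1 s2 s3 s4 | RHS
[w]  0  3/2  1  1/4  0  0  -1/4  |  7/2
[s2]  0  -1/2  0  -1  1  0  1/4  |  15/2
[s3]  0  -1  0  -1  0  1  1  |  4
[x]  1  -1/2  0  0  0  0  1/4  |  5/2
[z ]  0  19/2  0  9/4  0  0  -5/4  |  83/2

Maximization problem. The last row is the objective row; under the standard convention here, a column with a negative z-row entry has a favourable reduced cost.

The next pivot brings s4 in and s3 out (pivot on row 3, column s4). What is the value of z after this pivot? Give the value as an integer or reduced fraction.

93/2

Minimum ratio for s4: 4/1 = 4.
z changes by −(z-row coeff of s4)·ratio = −(-5/4)·4 = 5.
New z = 83/2 + 5 = 93/2.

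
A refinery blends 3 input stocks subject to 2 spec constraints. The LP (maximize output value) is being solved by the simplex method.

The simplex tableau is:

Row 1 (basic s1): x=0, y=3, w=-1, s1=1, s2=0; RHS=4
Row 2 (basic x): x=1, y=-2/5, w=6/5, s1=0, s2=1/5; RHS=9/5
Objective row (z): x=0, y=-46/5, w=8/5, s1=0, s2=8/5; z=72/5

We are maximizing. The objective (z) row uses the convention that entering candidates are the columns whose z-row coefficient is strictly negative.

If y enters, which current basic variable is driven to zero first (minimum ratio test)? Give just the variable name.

Ratios: row 1 (s1): 4/3 = 4/3; row 2 (x): entry -2/5 ≤ 0, skip.
Minimum ratio 4/3 is in the s1 row, so s1 leaves.

s1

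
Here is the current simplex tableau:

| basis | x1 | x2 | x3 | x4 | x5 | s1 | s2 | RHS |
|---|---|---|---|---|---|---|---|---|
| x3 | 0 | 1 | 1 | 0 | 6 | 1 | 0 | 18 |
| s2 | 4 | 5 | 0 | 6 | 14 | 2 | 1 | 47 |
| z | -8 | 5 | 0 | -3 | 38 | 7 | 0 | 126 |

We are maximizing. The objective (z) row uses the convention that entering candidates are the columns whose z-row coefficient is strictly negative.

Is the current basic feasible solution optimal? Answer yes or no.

Column x1 has objective-row coefficient -8, which is negative; an improving pivot exists, so not yet optimal.

no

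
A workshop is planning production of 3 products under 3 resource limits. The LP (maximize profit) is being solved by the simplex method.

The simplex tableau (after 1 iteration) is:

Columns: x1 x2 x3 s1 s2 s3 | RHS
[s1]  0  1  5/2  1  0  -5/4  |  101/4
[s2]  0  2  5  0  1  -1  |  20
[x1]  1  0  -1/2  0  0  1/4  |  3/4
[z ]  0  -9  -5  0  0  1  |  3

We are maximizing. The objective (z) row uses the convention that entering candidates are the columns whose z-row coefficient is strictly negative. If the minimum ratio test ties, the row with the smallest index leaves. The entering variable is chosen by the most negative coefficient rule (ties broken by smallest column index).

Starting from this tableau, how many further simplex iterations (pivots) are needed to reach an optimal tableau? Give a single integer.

2

pivot: x2 in, s2 out → z = 93
pivot: s3 in, x1 out → z = 207/2
No improving column remains; optimal.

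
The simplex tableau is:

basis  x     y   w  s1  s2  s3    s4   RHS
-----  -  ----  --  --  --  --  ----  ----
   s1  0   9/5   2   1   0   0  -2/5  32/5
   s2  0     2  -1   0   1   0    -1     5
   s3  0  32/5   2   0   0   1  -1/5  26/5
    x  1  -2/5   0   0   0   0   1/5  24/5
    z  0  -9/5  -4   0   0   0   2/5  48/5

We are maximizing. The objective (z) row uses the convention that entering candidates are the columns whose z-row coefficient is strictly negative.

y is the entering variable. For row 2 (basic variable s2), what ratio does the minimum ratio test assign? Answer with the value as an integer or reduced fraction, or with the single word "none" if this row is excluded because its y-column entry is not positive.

Ratio = RHS / (y entry) = 5 / 2 = 5/2.

5/2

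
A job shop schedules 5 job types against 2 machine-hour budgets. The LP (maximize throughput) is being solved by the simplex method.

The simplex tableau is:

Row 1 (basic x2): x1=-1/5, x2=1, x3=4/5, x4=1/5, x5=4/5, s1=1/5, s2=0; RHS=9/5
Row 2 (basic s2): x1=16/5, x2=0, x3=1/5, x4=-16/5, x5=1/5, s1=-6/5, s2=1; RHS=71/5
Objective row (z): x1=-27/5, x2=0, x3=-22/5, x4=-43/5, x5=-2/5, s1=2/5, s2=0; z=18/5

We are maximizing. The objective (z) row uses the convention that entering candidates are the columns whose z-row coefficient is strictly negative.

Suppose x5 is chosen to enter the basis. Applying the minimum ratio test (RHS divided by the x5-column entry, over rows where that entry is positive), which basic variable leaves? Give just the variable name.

x2

Ratios: row 1 (x2): (9/5)/(4/5) = 9/4; row 2 (s2): (71/5)/(1/5) = 71.
Minimum ratio 9/4 is in the x2 row, so x2 leaves.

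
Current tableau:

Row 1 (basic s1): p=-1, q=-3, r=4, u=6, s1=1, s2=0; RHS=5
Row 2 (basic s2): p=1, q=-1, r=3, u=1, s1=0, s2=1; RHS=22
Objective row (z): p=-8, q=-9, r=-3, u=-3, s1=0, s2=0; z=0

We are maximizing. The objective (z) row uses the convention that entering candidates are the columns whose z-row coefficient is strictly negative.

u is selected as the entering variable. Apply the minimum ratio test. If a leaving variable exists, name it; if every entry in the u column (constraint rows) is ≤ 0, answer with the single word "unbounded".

s1

Ratios: row 1 (s1): 5/6 = 5/6; row 2 (s2): 22/1 = 22.
Minimum ratio is in the s1 row, so s1 leaves.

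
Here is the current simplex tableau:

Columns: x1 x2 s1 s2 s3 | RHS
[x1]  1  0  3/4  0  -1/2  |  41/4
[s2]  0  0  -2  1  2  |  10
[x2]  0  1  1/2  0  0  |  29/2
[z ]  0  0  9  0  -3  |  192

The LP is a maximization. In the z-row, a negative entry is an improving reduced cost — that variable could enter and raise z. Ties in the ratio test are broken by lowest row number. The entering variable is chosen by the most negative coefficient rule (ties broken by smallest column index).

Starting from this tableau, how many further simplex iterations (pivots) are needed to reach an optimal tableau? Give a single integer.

pivot: s3 in, s2 out → z = 207
No improving column remains; optimal.

1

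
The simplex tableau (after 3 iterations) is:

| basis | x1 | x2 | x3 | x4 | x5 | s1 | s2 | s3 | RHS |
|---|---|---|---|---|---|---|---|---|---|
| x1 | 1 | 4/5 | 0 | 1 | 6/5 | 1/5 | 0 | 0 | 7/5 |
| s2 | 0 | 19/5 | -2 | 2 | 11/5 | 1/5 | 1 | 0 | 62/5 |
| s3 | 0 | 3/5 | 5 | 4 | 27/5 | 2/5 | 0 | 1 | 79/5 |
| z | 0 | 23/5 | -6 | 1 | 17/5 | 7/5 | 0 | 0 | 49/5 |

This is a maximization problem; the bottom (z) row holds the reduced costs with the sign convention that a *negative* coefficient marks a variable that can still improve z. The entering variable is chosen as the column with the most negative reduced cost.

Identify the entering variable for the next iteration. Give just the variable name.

x3

Objective-row coefficients: x1: 0, x2: 23/5, x3: -6, x4: 1, x5: 17/5, s1: 7/5, s2: 0, s3: 0.
The most negative is -6 in column x3, so x3 enters.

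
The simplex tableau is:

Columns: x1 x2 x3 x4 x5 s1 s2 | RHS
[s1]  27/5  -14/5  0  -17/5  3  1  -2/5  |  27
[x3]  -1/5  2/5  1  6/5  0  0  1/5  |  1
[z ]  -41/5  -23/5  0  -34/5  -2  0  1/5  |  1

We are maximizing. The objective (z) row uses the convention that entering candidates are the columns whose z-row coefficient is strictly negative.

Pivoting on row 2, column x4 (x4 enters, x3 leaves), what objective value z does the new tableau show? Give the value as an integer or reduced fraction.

20/3

Minimum ratio for x4: 1/(6/5) = 5/6.
z changes by −(z-row coeff of x4)·ratio = −(-34/5)·(5/6) = 17/3.
New z = 1 + (17/3) = 20/3.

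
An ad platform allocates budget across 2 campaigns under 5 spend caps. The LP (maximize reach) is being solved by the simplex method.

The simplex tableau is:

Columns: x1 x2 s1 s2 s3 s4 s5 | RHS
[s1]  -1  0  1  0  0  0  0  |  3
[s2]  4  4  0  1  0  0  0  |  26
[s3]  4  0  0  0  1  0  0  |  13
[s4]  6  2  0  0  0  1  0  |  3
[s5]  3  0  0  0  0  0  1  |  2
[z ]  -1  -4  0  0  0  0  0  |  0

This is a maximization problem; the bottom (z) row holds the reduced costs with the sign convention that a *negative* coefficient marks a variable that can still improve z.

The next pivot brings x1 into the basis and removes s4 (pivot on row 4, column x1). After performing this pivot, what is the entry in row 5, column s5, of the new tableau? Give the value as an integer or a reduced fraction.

1

Pivot element is row 4, column x1: 6.
Normalize row 4: new (row 4, s5) = 0/6 = 0.
row 5 ← row 5 − 3·(new row 4): 1 − 3·0 = 1.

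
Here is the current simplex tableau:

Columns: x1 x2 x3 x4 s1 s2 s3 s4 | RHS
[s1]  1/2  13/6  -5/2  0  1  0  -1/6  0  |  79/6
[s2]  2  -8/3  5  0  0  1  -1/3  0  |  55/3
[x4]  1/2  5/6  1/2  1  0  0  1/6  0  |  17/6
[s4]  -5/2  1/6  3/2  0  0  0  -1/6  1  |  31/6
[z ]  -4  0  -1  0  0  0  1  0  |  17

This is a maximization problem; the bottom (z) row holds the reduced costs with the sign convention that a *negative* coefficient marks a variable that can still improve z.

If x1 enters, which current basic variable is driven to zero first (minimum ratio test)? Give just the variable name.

x4

Ratios: row 1 (s1): (79/6)/(1/2) = 79/3; row 2 (s2): (55/3)/2 = 55/6; row 3 (x4): (17/6)/(1/2) = 17/3; row 4 (s4): entry -5/2 ≤ 0, skip.
Minimum ratio 17/3 is in the x4 row, so x4 leaves.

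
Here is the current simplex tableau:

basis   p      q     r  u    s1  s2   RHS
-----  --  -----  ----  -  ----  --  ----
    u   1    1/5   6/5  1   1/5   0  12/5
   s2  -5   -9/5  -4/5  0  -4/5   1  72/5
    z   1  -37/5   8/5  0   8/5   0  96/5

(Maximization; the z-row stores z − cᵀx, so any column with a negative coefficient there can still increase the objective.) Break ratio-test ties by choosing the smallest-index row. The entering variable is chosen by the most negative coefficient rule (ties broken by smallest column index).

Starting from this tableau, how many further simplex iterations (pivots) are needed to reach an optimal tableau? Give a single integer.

pivot: q in, u out → z = 108
No improving column remains; optimal.

1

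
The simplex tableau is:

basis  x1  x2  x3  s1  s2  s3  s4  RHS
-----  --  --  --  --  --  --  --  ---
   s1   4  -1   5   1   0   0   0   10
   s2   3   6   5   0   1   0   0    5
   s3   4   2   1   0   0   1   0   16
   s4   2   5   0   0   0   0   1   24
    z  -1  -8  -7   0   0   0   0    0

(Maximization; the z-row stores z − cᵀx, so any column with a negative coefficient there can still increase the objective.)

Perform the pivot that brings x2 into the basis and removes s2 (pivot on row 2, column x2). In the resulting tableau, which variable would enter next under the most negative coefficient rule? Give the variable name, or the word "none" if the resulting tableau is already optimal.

x3

Pivot element 6. New z-row = old z-row − (-8)·(row 2/6).
Updated z-row coefficients: x1: 3, x2: 0, x3: -1/3, s1: 0, s2: 4/3, s3: 0, s4: 0.
The most negative is -1/3 in column x3, so x3 would enter next.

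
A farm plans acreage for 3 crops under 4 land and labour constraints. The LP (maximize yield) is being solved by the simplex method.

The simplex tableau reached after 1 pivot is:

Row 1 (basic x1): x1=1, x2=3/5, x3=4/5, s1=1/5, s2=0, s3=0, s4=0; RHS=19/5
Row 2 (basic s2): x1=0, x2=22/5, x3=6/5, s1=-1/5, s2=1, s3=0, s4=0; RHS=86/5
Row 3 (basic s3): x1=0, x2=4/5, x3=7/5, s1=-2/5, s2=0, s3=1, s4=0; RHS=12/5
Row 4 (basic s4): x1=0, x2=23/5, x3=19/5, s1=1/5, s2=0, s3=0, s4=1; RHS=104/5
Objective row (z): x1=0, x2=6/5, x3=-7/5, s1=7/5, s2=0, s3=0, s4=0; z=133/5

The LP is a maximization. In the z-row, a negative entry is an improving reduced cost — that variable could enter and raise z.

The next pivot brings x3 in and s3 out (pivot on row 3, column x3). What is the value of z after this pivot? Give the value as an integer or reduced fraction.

Minimum ratio for x3: (12/5)/(7/5) = 12/7.
z changes by −(z-row coeff of x3)·ratio = −(-7/5)·(12/7) = 12/5.
New z = 133/5 + (12/5) = 29.

29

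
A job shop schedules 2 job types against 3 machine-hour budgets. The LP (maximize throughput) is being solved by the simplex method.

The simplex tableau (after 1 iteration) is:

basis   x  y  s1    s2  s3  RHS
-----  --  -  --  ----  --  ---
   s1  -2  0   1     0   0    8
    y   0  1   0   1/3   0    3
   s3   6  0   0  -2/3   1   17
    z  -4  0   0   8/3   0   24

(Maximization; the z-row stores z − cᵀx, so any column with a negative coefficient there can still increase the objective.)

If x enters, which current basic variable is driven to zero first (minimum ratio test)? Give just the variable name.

s3

Ratios: row 1 (s1): entry -2 ≤ 0, skip; row 2 (y): entry 0 ≤ 0, skip; row 3 (s3): 17/6 = 17/6.
Minimum ratio 17/6 is in the s3 row, so s3 leaves.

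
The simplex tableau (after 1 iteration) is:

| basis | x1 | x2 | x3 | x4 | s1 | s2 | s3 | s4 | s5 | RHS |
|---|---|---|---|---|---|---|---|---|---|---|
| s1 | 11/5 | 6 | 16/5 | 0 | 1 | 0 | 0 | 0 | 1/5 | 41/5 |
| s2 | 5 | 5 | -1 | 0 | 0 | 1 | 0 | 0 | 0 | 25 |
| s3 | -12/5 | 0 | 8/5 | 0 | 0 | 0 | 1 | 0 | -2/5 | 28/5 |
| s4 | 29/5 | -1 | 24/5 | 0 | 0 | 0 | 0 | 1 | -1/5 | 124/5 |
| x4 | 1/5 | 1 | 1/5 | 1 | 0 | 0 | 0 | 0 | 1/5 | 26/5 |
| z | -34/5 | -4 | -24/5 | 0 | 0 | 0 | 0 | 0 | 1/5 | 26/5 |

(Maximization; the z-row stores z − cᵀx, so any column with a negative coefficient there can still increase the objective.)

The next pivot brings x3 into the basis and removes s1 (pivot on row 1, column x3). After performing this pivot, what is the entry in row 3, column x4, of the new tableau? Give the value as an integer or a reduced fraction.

Pivot element is row 1, column x3: 16/5.
Normalize row 1: new (row 1, x4) = 0/(16/5) = 0.
row 3 ← row 3 − (8/5)·(new row 1): 0 − (8/5)·0 = 0.

0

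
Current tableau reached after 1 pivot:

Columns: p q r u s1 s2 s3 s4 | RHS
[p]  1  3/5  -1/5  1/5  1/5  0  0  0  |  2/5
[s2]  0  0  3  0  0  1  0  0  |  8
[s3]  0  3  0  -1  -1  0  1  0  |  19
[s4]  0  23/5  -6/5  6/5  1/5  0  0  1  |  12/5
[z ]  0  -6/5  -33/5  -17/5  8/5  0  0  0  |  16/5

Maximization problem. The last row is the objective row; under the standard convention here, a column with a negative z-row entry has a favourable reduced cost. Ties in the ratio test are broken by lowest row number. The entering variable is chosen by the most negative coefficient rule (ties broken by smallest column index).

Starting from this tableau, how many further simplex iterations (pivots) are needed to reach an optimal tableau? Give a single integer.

2

pivot: r in, s2 out → z = 104/5
pivot: u in, p out → z = 110/3
No improving column remains; optimal.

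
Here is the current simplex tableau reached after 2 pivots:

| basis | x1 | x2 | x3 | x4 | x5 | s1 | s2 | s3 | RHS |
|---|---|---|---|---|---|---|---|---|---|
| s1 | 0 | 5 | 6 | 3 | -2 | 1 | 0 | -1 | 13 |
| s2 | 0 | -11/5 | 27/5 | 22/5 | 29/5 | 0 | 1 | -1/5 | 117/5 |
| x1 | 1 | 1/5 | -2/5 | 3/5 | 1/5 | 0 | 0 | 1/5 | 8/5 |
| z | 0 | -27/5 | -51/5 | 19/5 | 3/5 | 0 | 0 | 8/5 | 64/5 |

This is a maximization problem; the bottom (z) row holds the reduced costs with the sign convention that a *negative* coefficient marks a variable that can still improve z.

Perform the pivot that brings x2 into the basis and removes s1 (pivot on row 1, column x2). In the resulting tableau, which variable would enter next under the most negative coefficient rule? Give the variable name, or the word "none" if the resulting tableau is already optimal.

Pivot element 5. New z-row = old z-row − (-27/5)·(row 1/5).
Updated z-row coefficients: x1: 0, x2: 0, x3: -93/25, x4: 176/25, x5: -39/25, s1: 27/25, s2: 0, s3: 13/25.
The most negative is -93/25 in column x3, so x3 would enter next.

x3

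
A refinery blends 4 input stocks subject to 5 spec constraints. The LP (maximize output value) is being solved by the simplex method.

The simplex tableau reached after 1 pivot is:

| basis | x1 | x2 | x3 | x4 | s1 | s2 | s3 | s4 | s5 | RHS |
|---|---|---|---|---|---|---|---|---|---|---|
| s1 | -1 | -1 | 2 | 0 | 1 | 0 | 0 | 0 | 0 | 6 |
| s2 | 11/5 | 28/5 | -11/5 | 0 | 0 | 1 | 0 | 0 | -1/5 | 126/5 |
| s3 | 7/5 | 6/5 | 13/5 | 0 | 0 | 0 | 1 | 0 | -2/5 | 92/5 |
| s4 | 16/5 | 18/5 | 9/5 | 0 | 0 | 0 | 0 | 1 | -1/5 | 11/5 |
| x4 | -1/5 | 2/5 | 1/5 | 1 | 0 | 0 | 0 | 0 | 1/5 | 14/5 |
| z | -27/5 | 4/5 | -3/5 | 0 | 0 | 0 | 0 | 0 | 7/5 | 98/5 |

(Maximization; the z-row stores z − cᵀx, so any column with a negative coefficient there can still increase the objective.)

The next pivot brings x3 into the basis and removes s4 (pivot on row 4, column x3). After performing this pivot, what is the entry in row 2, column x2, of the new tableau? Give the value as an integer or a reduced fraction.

10

Pivot element is row 4, column x3: 9/5.
Normalize row 4: new (row 4, x2) = (18/5)/(9/5) = 2.
row 2 ← row 2 − (-11/5)·(new row 4): 28/5 − (-11/5)·2 = 10.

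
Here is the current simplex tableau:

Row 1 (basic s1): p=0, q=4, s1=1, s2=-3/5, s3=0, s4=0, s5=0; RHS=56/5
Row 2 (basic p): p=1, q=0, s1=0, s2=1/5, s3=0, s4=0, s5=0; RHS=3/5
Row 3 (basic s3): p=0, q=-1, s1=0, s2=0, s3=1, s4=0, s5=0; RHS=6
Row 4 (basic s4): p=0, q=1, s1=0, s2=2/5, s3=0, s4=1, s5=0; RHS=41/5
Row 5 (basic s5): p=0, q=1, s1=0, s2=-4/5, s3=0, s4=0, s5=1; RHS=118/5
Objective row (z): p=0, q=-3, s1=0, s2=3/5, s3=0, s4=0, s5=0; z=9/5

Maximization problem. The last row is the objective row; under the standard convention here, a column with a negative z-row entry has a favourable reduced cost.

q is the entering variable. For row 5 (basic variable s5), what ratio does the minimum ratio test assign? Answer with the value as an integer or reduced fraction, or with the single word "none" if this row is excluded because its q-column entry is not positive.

Ratio = RHS / (q entry) = (118/5) / 1 = 118/5.

118/5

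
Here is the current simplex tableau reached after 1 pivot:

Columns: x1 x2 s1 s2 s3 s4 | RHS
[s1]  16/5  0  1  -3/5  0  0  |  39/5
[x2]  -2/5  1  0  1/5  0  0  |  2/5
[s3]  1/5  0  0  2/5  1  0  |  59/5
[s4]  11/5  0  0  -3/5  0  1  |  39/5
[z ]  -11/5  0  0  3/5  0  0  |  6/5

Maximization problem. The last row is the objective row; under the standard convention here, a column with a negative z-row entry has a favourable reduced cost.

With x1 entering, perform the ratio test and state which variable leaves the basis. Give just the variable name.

Ratios: row 1 (s1): (39/5)/(16/5) = 39/16; row 2 (x2): entry -2/5 ≤ 0, skip; row 3 (s3): (59/5)/(1/5) = 59; row 4 (s4): (39/5)/(11/5) = 39/11.
Minimum ratio 39/16 is in the s1 row, so s1 leaves.

s1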